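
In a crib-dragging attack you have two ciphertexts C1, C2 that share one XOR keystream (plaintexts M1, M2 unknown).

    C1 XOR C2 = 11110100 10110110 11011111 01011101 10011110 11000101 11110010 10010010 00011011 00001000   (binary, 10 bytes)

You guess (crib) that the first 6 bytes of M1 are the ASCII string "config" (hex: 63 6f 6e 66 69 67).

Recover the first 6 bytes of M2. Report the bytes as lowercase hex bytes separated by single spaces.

97 d9 b1 3b f7 a2

Since C1 ⊕ C2 = M1 ⊕ M2, XORing with the guessed M1 bytes yields the corresponding M2 bytes: M2 = (C1 ⊕ C2) ⊕ M1.
byte 0: 11110100 ^ 01100011 = 10010111
byte 1: 10110110 ^ 01101111 = 11011001
byte 2: 11011111 ^ 01101110 = 10110001
byte 3: 01011101 ^ 01100110 = 00111011
byte 4: 10011110 ^ 01101001 = 11110111
byte 5: 11000101 ^ 01100111 = 10100010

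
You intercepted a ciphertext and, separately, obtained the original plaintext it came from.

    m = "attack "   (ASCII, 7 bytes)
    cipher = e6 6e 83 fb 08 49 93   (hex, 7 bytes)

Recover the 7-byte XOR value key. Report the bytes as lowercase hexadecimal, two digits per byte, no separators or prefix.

871af79a6b22b3

Since cipher = m ⊕ key, XORing both sides with m gives key = m ⊕ cipher.
61 xor e6 = 87
74 xor 6e = 1a
74 xor 83 = f7
61 xor fb = 9a
63 xor 08 = 6b
6b xor 49 = 22
20 xor 93 = b3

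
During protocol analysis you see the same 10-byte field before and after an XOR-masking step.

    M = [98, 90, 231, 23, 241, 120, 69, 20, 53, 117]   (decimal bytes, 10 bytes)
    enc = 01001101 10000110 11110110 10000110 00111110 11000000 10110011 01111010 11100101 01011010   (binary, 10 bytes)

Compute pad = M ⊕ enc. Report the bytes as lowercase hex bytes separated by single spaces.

Since enc = M ⊕ pad, XORing both sides with M gives pad = M ⊕ enc.
01100010 ⊕ 01001101 = 00101111
01011010 ⊕ 10000110 = 11011100
11100111 ⊕ 11110110 = 00010001
00010111 ⊕ 10000110 = 10010001
11110001 ⊕ 00111110 = 11001111
01111000 ⊕ 11000000 = 10111000
01000101 ⊕ 10110011 = 11110110
00010100 ⊕ 01111010 = 01101110
00110101 ⊕ 11100101 = 11010000
01110101 ⊕ 01011010 = 00101111

2f dc 11 91 cf b8 f6 6e d0 2f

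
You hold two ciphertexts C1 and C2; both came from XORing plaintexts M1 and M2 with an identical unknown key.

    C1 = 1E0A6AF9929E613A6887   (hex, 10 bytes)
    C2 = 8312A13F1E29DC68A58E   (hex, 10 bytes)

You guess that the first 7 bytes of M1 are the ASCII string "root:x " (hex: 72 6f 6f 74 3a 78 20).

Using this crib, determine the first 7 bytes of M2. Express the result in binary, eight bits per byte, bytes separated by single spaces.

11101111 01110111 10100100 10110010 10110110 11001111 10011101

First, C1 ⊕ C2 = (M1 ⊕ K) ⊕ (M2 ⊕ K) = M1 ⊕ M2, so the key drops out. Then M2 = (M1 ⊕ M2) ⊕ M1 over the first 7 bytes.
byte 0: (1e ^ 83) ^ 72 = 9d ^ 72 = ef
byte 1: (0a ^ 12) ^ 6f = 18 ^ 6f = 77
byte 2: (6a ^ a1) ^ 6f = cb ^ 6f = a4
byte 3: (f9 ^ 3f) ^ 74 = c6 ^ 74 = b2
byte 4: (92 ^ 1e) ^ 3a = 8c ^ 3a = b6
byte 5: (9e ^ 29) ^ 78 = b7 ^ 78 = cf
byte 6: (61 ^ dc) ^ 20 = bd ^ 20 = 9d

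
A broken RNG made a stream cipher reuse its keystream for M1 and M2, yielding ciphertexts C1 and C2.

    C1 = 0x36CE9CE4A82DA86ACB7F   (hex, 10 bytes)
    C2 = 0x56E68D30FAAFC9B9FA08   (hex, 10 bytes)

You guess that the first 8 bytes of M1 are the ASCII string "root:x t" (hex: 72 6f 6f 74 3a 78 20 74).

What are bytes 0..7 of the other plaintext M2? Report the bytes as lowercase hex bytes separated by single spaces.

First, C1 ⊕ C2 = (M1 ⊕ K) ⊕ (M2 ⊕ K) = M1 ⊕ M2, so the key drops out. Then M2 = (M1 ⊕ M2) ⊕ M1 over the first 8 bytes.
byte 0: (36 ^ 56) ^ 72 = 60 ^ 72 = 12
byte 1: (ce ^ e6) ^ 6f = 28 ^ 6f = 47
byte 2: (9c ^ 8d) ^ 6f = 11 ^ 6f = 7e
byte 3: (e4 ^ 30) ^ 74 = d4 ^ 74 = a0
byte 4: (a8 ^ fa) ^ 3a = 52 ^ 3a = 68
byte 5: (2d ^ af) ^ 78 = 82 ^ 78 = fa
byte 6: (a8 ^ c9) ^ 20 = 61 ^ 20 = 41
byte 7: (6a ^ b9) ^ 74 = d3 ^ 74 = a7

12 47 7e a0 68 fa 41 a7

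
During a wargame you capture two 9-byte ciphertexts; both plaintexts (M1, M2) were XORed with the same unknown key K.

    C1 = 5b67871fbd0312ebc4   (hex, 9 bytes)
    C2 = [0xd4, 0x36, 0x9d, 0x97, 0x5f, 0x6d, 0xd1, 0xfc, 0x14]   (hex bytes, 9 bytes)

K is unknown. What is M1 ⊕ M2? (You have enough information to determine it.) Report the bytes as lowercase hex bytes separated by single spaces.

8f 51 1a 88 e2 6e c3 17 d0

C1 ⊕ C2 = (M1 ⊕ K) ⊕ (M2 ⊕ K) = M1 ⊕ M2 — the shared key cancels under XOR.
 91 ⊕ 212 = 143
103 ⊕  54 =  81
135 ⊕ 157 =  26
 31 ⊕ 151 = 136
189 ⊕  95 = 226
  3 ⊕ 109 = 110
 18 ⊕ 209 = 195
235 ⊕ 252 =  23
196 ⊕  20 = 208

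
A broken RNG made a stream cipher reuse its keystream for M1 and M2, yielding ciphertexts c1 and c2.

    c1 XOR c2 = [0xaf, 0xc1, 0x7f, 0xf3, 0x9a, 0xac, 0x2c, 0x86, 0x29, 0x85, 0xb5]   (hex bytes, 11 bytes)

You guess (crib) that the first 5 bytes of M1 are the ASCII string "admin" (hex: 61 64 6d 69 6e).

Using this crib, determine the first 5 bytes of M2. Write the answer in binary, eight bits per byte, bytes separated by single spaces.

Since c1 ⊕ c2 = M1 ⊕ M2, XORing with the guessed M1 bytes yields the corresponding M2 bytes: M2 = (c1 ⊕ c2) ⊕ M1.
af ^ 61 = ce
c1 ^ 64 = a5
7f ^ 6d = 12
f3 ^ 69 = 9a
9a ^ 6e = f4

11001110 10100101 00010010 10011010 11110100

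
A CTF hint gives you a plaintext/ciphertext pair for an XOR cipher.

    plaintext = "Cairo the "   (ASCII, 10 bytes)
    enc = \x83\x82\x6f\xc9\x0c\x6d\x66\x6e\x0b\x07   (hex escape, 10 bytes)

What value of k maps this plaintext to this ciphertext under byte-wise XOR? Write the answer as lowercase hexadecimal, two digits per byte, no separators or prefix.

Since enc = plaintext ⊕ k, XORing both sides with plaintext gives k = plaintext ⊕ enc.
01000011 XOR 10000011 = 11000000
01100001 XOR 10000010 = 11100011
01101001 XOR 01101111 = 00000110
01110010 XOR 11001001 = 10111011
01101111 XOR 00001100 = 01100011
00100000 XOR 01101101 = 01001101
01110100 XOR 01100110 = 00010010
01101000 XOR 01101110 = 00000110
01100101 XOR 00001011 = 01101110
00100000 XOR 00000111 = 00100111

c0e306bb634d12066e27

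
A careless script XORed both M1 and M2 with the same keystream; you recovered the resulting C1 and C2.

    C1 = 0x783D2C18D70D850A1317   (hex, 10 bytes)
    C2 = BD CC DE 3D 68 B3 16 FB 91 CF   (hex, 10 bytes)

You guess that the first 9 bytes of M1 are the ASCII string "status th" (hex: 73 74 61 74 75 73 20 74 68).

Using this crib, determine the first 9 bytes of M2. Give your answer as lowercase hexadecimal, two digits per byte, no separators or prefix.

First, C1 ⊕ C2 = (M1 ⊕ K) ⊕ (M2 ⊕ K) = M1 ⊕ M2, so the key drops out. Then M2 = (M1 ⊕ M2) ⊕ M1 over the first 9 bytes.
byte 0: (78 ⊕ bd) ⊕ 73 = c5 ⊕ 73 = b6
byte 1: (3d ⊕ cc) ⊕ 74 = f1 ⊕ 74 = 85
byte 2: (2c ⊕ de) ⊕ 61 = f2 ⊕ 61 = 93
byte 3: (18 ⊕ 3d) ⊕ 74 = 25 ⊕ 74 = 51
byte 4: (d7 ⊕ 68) ⊕ 75 = bf ⊕ 75 = ca
byte 5: (0d ⊕ b3) ⊕ 73 = be ⊕ 73 = cd
byte 6: (85 ⊕ 16) ⊕ 20 = 93 ⊕ 20 = b3
byte 7: (0a ⊕ fb) ⊕ 74 = f1 ⊕ 74 = 85
byte 8: (13 ⊕ 91) ⊕ 68 = 82 ⊕ 68 = ea

b6859351cacdb385ea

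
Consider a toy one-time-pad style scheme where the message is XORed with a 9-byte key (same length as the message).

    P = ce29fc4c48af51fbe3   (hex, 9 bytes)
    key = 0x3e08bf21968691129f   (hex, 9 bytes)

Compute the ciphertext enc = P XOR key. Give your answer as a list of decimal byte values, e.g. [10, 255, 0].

[240, 33, 67, 109, 222, 41, 192, 233, 124]

byte 0: ce XOR 3e = f0
byte 1: 29 XOR 08 = 21
byte 2: fc XOR bf = 43
byte 3: 4c XOR 21 = 6d
byte 4: 48 XOR 96 = de
byte 5: af XOR 86 = 29
byte 6: 51 XOR 91 = c0
byte 7: fb XOR 12 = e9
byte 8: e3 XOR 9f = 7c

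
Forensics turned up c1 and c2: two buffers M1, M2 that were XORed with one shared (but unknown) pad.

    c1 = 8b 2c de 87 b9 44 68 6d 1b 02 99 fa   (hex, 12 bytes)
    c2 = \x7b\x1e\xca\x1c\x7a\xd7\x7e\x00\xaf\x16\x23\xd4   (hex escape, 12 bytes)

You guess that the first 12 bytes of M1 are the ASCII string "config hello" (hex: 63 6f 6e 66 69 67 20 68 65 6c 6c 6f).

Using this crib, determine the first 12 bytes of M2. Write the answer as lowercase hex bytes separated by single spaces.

First, c1 ⊕ c2 = (M1 ⊕ K) ⊕ (M2 ⊕ K) = M1 ⊕ M2, so the key drops out. Then M2 = (M1 ⊕ M2) ⊕ M1 over the first 12 bytes.
byte 0: (8b XOR 7b) XOR 63 = f0 XOR 63 = 93
byte 1: (2c XOR 1e) XOR 6f = 32 XOR 6f = 5d
byte 2: (de XOR ca) XOR 6e = 14 XOR 6e = 7a
byte 3: (87 XOR 1c) XOR 66 = 9b XOR 66 = fd
byte 4: (b9 XOR 7a) XOR 69 = c3 XOR 69 = aa
byte 5: (44 XOR d7) XOR 67 = 93 XOR 67 = f4
byte 6: (68 XOR 7e) XOR 20 = 16 XOR 20 = 36
byte 7: (6d XOR 00) XOR 68 = 6d XOR 68 = 05
byte 8: (1b XOR af) XOR 65 = b4 XOR 65 = d1
byte 9: (02 XOR 16) XOR 6c = 14 XOR 6c = 78
byte 10: (99 XOR 23) XOR 6c = ba XOR 6c = d6
byte 11: (fa XOR d4) XOR 6f = 2e XOR 6f = 41

93 5d 7a fd aa f4 36 05 d1 78 d6 41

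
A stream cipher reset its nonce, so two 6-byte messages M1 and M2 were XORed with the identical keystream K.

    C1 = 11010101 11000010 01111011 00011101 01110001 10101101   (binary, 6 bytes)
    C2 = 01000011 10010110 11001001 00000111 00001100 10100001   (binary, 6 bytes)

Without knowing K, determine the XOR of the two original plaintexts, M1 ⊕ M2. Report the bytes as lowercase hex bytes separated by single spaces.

96 54 b2 1a 7d 0c

C1 ⊕ C2 = (M1 ⊕ K) ⊕ (M2 ⊕ K) = M1 ⊕ M2 — the shared key cancels under XOR.
213 ^  67 = 150
194 ^ 150 =  84
123 ^ 201 = 178
 29 ^   7 =  26
113 ^  12 = 125
173 ^ 161 =  12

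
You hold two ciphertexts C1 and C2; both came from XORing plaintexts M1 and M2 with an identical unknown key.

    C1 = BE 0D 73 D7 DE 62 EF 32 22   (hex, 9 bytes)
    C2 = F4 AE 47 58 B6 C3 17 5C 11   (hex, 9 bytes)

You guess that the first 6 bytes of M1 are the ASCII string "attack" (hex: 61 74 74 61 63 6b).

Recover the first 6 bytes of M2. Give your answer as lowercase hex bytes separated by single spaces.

2b d7 40 ee 0b ca

First, C1 ⊕ C2 = (M1 ⊕ K) ⊕ (M2 ⊕ K) = M1 ⊕ M2, so the key drops out. Then M2 = (M1 ⊕ M2) ⊕ M1 over the first 6 bytes.
byte 0: (be XOR f4) XOR 61 = 4a XOR 61 = 2b
byte 1: (0d XOR ae) XOR 74 = a3 XOR 74 = d7
byte 2: (73 XOR 47) XOR 74 = 34 XOR 74 = 40
byte 3: (d7 XOR 58) XOR 61 = 8f XOR 61 = ee
byte 4: (de XOR b6) XOR 63 = 68 XOR 63 = 0b
byte 5: (62 XOR c3) XOR 6b = a1 XOR 6b = ca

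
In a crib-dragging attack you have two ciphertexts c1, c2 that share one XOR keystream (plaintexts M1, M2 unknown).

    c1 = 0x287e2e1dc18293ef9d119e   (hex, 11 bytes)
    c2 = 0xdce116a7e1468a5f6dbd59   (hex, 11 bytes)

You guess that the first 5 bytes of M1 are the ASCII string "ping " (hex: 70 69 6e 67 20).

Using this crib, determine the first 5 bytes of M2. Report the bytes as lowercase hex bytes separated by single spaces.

First, c1 ⊕ c2 = (M1 ⊕ K) ⊕ (M2 ⊕ K) = M1 ⊕ M2, so the key drops out. Then M2 = (M1 ⊕ M2) ⊕ M1 over the first 5 bytes.
byte 0: (28 XOR dc) XOR 70 = f4 XOR 70 = 84
byte 1: (7e XOR e1) XOR 69 = 9f XOR 69 = f6
byte 2: (2e XOR 16) XOR 6e = 38 XOR 6e = 56
byte 3: (1d XOR a7) XOR 67 = ba XOR 67 = dd
byte 4: (c1 XOR e1) XOR 20 = 20 XOR 20 = 00

84 f6 56 dd 00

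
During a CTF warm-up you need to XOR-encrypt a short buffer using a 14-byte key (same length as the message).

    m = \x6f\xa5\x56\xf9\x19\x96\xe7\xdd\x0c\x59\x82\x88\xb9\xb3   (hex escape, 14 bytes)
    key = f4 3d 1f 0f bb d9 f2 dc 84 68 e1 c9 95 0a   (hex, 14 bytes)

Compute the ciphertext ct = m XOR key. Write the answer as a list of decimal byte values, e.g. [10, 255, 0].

[155, 152, 73, 246, 162, 79, 21, 1, 136, 49, 99, 65, 44, 185]

6f ^ f4 = 9b
a5 ^ 3d = 98
56 ^ 1f = 49
f9 ^ 0f = f6
19 ^ bb = a2
96 ^ d9 = 4f
e7 ^ f2 = 15
dd ^ dc = 01
0c ^ 84 = 88
59 ^ 68 = 31
82 ^ e1 = 63
88 ^ c9 = 41
b9 ^ 95 = 2c
b3 ^ 0a = b9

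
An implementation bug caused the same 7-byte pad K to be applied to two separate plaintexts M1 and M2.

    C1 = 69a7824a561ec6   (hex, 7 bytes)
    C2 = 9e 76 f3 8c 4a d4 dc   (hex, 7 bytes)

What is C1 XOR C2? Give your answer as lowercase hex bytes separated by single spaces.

f7 d1 71 c6 1c ca 1a

C1 ⊕ C2 = (M1 ⊕ K) ⊕ (M2 ⊕ K) = M1 ⊕ M2 — the shared key cancels under XOR.
byte 0: 69 ^ 9e = f7
byte 1: a7 ^ 76 = d1
byte 2: 82 ^ f3 = 71
byte 3: 4a ^ 8c = c6
byte 4: 56 ^ 4a = 1c
byte 5: 1e ^ d4 = ca
byte 6: c6 ^ dc = 1a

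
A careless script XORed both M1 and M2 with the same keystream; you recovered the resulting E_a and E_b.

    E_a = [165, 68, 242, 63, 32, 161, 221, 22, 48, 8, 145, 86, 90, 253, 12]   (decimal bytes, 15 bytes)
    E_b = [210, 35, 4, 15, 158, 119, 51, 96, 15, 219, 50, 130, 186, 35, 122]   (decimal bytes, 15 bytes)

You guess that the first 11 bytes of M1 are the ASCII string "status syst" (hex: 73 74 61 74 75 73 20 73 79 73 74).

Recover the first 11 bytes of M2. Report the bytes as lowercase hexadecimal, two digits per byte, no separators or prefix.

First, E_a ⊕ E_b = (M1 ⊕ K) ⊕ (M2 ⊕ K) = M1 ⊕ M2, so the key drops out. Then M2 = (M1 ⊕ M2) ⊕ M1 over the first 11 bytes.
byte 0: (a5 XOR d2) XOR 73 = 77 XOR 73 = 04
byte 1: (44 XOR 23) XOR 74 = 67 XOR 74 = 13
byte 2: (f2 XOR 04) XOR 61 = f6 XOR 61 = 97
byte 3: (3f XOR 0f) XOR 74 = 30 XOR 74 = 44
byte 4: (20 XOR 9e) XOR 75 = be XOR 75 = cb
byte 5: (a1 XOR 77) XOR 73 = d6 XOR 73 = a5
byte 6: (dd XOR 33) XOR 20 = ee XOR 20 = ce
byte 7: (16 XOR 60) XOR 73 = 76 XOR 73 = 05
byte 8: (30 XOR 0f) XOR 79 = 3f XOR 79 = 46
byte 9: (08 XOR db) XOR 73 = d3 XOR 73 = a0
byte 10: (91 XOR 32) XOR 74 = a3 XOR 74 = d7

04139744cba5ce0546a0d7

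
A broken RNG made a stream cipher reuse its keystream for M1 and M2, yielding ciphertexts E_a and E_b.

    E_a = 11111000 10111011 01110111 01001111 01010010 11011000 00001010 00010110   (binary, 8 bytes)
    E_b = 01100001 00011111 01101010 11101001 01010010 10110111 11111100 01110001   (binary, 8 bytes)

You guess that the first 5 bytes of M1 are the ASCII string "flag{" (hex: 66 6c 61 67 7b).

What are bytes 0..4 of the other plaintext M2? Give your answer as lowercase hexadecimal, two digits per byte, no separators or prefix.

First, E_a ⊕ E_b = (M1 ⊕ K) ⊕ (M2 ⊕ K) = M1 ⊕ M2, so the key drops out. Then M2 = (M1 ⊕ M2) ⊕ M1 over the first 5 bytes.
byte 0: (f8 xor 61) xor 66 = 99 xor 66 = ff
byte 1: (bb xor 1f) xor 6c = a4 xor 6c = c8
byte 2: (77 xor 6a) xor 61 = 1d xor 61 = 7c
byte 3: (4f xor e9) xor 67 = a6 xor 67 = c1
byte 4: (52 xor 52) xor 7b = 00 xor 7b = 7b

ffc87cc17b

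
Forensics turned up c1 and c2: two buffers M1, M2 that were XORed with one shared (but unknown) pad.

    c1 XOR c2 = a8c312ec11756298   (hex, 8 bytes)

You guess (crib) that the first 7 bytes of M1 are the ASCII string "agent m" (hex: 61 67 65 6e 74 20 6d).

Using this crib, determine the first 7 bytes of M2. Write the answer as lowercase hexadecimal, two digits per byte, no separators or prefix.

c9a4778265550f

Since c1 ⊕ c2 = M1 ⊕ M2, XORing with the guessed M1 bytes yields the corresponding M2 bytes: M2 = (c1 ⊕ c2) ⊕ M1.
byte 0: a8 ^ 61 = c9
byte 1: c3 ^ 67 = a4
byte 2: 12 ^ 65 = 77
byte 3: ec ^ 6e = 82
byte 4: 11 ^ 74 = 65
byte 5: 75 ^ 20 = 55
byte 6: 62 ^ 6d = 0f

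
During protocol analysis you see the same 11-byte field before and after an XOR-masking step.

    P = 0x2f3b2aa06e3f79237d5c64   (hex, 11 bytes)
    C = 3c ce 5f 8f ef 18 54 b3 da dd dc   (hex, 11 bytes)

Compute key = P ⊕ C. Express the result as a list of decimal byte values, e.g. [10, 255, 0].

[19, 245, 117, 47, 129, 39, 45, 144, 167, 129, 184]

Since C = P ⊕ key, XORing both sides with P gives key = P ⊕ C.
byte 0: 2f xor 3c = 13
byte 1: 3b xor ce = f5
byte 2: 2a xor 5f = 75
byte 3: a0 xor 8f = 2f
byte 4: 6e xor ef = 81
byte 5: 3f xor 18 = 27
byte 6: 79 xor 54 = 2d
byte 7: 23 xor b3 = 90
byte 8: 7d xor da = a7
byte 9: 5c xor dd = 81
byte 10: 64 xor dc = b8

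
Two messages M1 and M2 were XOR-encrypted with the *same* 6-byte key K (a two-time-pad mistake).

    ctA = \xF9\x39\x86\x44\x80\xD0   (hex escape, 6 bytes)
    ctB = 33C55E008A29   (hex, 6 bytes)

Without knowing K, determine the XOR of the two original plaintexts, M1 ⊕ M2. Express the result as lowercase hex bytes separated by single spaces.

ca fc d8 44 0a f9

ctA ⊕ ctB = (M1 ⊕ K) ⊕ (M2 ⊕ K) = M1 ⊕ M2 — the shared key cancels under XOR.
f9 ⊕ 33 = ca
39 ⊕ c5 = fc
86 ⊕ 5e = d8
44 ⊕ 00 = 44
80 ⊕ 8a = 0a
d0 ⊕ 29 = f9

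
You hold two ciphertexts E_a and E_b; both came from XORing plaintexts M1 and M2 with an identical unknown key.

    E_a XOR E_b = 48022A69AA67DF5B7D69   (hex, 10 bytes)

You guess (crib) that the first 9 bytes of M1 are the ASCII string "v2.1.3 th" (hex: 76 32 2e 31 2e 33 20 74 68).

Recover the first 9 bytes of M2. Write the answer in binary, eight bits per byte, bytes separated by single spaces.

00111110 00110000 00000100 01011000 10000100 01010100 11111111 00101111 00010101

Since E_a ⊕ E_b = M1 ⊕ M2, XORing with the guessed M1 bytes yields the corresponding M2 bytes: M2 = (E_a ⊕ E_b) ⊕ M1.
 72 XOR 118 =  62
  2 XOR  50 =  48
 42 XOR  46 =   4
105 XOR  49 =  88
170 XOR  46 = 132
103 XOR  51 =  84
223 XOR  32 = 255
 91 XOR 116 =  47
125 XOR 104 =  21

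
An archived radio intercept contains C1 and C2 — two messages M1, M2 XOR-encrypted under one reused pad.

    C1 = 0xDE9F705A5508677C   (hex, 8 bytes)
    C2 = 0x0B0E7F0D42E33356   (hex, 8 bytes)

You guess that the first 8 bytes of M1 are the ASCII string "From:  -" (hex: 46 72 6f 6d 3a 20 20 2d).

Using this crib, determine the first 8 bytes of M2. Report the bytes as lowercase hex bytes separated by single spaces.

First, C1 ⊕ C2 = (M1 ⊕ K) ⊕ (M2 ⊕ K) = M1 ⊕ M2, so the key drops out. Then M2 = (M1 ⊕ M2) ⊕ M1 over the first 8 bytes.
byte 0: (de ^ 0b) ^ 46 = d5 ^ 46 = 93
byte 1: (9f ^ 0e) ^ 72 = 91 ^ 72 = e3
byte 2: (70 ^ 7f) ^ 6f = 0f ^ 6f = 60
byte 3: (5a ^ 0d) ^ 6d = 57 ^ 6d = 3a
byte 4: (55 ^ 42) ^ 3a = 17 ^ 3a = 2d
byte 5: (08 ^ e3) ^ 20 = eb ^ 20 = cb
byte 6: (67 ^ 33) ^ 20 = 54 ^ 20 = 74
byte 7: (7c ^ 56) ^ 2d = 2a ^ 2d = 07

93 e3 60 3a 2d cb 74 07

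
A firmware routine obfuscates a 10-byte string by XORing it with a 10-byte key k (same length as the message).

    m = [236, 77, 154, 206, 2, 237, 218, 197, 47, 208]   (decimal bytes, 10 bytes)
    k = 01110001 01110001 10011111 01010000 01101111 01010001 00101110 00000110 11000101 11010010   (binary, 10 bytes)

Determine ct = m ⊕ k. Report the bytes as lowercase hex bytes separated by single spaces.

9d 3c 05 9e 6d bc f4 c3 ea 02

XOR is its own inverse, so applying the key byte-wise gives the result directly.
ec XOR 71 = 9d
4d XOR 71 = 3c
9a XOR 9f = 05
ce XOR 50 = 9e
02 XOR 6f = 6d
ed XOR 51 = bc
da XOR 2e = f4
c5 XOR 06 = c3
2f XOR c5 = ea
d0 XOR d2 = 02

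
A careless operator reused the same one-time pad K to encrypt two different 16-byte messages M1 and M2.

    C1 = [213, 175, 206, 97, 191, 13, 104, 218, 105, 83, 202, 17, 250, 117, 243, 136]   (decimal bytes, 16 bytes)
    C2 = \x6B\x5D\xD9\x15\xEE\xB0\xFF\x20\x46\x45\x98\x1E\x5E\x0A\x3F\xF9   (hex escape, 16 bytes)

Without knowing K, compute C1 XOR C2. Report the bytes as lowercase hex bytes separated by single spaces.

be f2 17 74 51 bd 97 fa 2f 16 52 0f a4 7f cc 71

C1 ⊕ C2 = (M1 ⊕ K) ⊕ (M2 ⊕ K) = M1 ⊕ M2 — the shared key cancels under XOR.
d5 ^ 6b = be
af ^ 5d = f2
ce ^ d9 = 17
61 ^ 15 = 74
bf ^ ee = 51
0d ^ b0 = bd
68 ^ ff = 97
da ^ 20 = fa
69 ^ 46 = 2f
53 ^ 45 = 16
ca ^ 98 = 52
11 ^ 1e = 0f
fa ^ 5e = a4
75 ^ 0a = 7f
f3 ^ 3f = cc
88 ^ f9 = 71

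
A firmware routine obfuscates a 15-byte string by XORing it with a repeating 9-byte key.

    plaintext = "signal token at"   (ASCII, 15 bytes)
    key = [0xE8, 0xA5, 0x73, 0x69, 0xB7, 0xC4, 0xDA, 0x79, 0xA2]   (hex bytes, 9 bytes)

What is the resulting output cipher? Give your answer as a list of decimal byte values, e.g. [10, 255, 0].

The 9-byte key repeats, so the effective keystream is e8 a5 73 69 b7 c4 da 79 a2 e8 a5 73 69 b7 c4.
byte 0: 73 ⊕ e8 = 9b
byte 1: 69 ⊕ a5 = cc
byte 2: 67 ⊕ 73 = 14
byte 3: 6e ⊕ 69 = 07
byte 4: 61 ⊕ b7 = d6
byte 5: 6c ⊕ c4 = a8
byte 6: 20 ⊕ da = fa
byte 7: 74 ⊕ 79 = 0d
byte 8: 6f ⊕ a2 = cd
byte 9: 6b ⊕ e8 = 83
byte 10: 65 ⊕ a5 = c0
byte 11: 6e ⊕ 73 = 1d
byte 12: 20 ⊕ 69 = 49
byte 13: 61 ⊕ b7 = d6
byte 14: 74 ⊕ c4 = b0

[155, 204, 20, 7, 214, 168, 250, 13, 205, 131, 192, 29, 73, 214, 176]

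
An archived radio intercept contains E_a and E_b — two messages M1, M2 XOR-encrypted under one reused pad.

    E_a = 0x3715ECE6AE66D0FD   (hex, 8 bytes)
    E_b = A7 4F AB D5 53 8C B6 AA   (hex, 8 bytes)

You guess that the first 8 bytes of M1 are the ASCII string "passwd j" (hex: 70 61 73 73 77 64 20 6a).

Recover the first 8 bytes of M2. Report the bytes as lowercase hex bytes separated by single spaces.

First, E_a ⊕ E_b = (M1 ⊕ K) ⊕ (M2 ⊕ K) = M1 ⊕ M2, so the key drops out. Then M2 = (M1 ⊕ M2) ⊕ M1 over the first 8 bytes.
byte 0: (37 ⊕ a7) ⊕ 70 = 90 ⊕ 70 = e0
byte 1: (15 ⊕ 4f) ⊕ 61 = 5a ⊕ 61 = 3b
byte 2: (ec ⊕ ab) ⊕ 73 = 47 ⊕ 73 = 34
byte 3: (e6 ⊕ d5) ⊕ 73 = 33 ⊕ 73 = 40
byte 4: (ae ⊕ 53) ⊕ 77 = fd ⊕ 77 = 8a
byte 5: (66 ⊕ 8c) ⊕ 64 = ea ⊕ 64 = 8e
byte 6: (d0 ⊕ b6) ⊕ 20 = 66 ⊕ 20 = 46
byte 7: (fd ⊕ aa) ⊕ 6a = 57 ⊕ 6a = 3d

e0 3b 34 40 8a 8e 46 3d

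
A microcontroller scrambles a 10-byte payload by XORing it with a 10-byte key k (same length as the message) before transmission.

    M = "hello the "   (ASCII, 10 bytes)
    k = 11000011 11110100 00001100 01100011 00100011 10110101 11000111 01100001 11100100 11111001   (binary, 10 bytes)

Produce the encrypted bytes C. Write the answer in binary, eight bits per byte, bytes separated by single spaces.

byte 0: 68 XOR c3 = ab
byte 1: 65 XOR f4 = 91
byte 2: 6c XOR 0c = 60
byte 3: 6c XOR 63 = 0f
byte 4: 6f XOR 23 = 4c
byte 5: 20 XOR b5 = 95
byte 6: 74 XOR c7 = b3
byte 7: 68 XOR 61 = 09
byte 8: 65 XOR e4 = 81
byte 9: 20 XOR f9 = d9

10101011 10010001 01100000 00001111 01001100 10010101 10110011 00001001 10000001 11011001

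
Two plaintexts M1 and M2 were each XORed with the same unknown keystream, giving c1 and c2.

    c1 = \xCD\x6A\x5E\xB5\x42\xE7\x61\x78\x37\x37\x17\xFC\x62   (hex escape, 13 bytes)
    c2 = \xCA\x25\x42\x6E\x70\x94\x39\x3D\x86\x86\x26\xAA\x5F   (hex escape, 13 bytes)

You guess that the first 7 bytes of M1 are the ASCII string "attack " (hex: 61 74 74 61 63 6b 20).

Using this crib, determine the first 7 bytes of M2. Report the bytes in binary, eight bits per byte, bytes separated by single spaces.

01100110 00111011 01101000 10111010 01010001 00011000 01111000

First, c1 ⊕ c2 = (M1 ⊕ K) ⊕ (M2 ⊕ K) = M1 ⊕ M2, so the key drops out. Then M2 = (M1 ⊕ M2) ⊕ M1 over the first 7 bytes.
byte 0: (cd XOR ca) XOR 61 = 07 XOR 61 = 66
byte 1: (6a XOR 25) XOR 74 = 4f XOR 74 = 3b
byte 2: (5e XOR 42) XOR 74 = 1c XOR 74 = 68
byte 3: (b5 XOR 6e) XOR 61 = db XOR 61 = ba
byte 4: (42 XOR 70) XOR 63 = 32 XOR 63 = 51
byte 5: (e7 XOR 94) XOR 6b = 73 XOR 6b = 18
byte 6: (61 XOR 39) XOR 20 = 58 XOR 20 = 78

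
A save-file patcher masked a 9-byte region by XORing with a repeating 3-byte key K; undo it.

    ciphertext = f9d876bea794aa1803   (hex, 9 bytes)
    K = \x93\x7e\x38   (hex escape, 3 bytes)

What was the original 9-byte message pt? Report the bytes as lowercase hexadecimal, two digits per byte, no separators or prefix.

6aa64e2dd9ac39663b

The 3-byte key repeats, so the effective keystream is 93 7e 38 93 7e 38 93 7e 38.
byte 0: 11111001 xor 10010011 = 01101010
byte 1: 11011000 xor 01111110 = 10100110
byte 2: 01110110 xor 00111000 = 01001110
byte 3: 10111110 xor 10010011 = 00101101
byte 4: 10100111 xor 01111110 = 11011001
byte 5: 10010100 xor 00111000 = 10101100
byte 6: 10101010 xor 10010011 = 00111001
byte 7: 00011000 xor 01111110 = 01100110
byte 8: 00000011 xor 00111000 = 00111011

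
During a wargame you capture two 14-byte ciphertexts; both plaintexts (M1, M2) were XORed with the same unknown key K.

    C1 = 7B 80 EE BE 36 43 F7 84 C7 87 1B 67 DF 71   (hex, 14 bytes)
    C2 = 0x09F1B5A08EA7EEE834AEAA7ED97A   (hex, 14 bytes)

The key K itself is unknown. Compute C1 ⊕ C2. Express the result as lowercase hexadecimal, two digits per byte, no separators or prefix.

72715b1eb8e4196cf329b119060b

C1 ⊕ C2 = (M1 ⊕ K) ⊕ (M2 ⊕ K) = M1 ⊕ M2 — the shared key cancels under XOR.
7b XOR 09 = 72
80 XOR f1 = 71
ee XOR b5 = 5b
be XOR a0 = 1e
36 XOR 8e = b8
43 XOR a7 = e4
f7 XOR ee = 19
84 XOR e8 = 6c
c7 XOR 34 = f3
87 XOR ae = 29
1b XOR aa = b1
67 XOR 7e = 19
df XOR d9 = 06
71 XOR 7a = 0b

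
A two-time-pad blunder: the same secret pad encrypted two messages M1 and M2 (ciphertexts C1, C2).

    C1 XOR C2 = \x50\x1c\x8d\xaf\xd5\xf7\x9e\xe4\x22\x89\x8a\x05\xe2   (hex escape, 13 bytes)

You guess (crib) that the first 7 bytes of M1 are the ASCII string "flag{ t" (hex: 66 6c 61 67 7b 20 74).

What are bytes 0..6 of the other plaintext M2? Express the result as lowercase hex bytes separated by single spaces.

36 70 ec c8 ae d7 ea

Since C1 ⊕ C2 = M1 ⊕ M2, XORing with the guessed M1 bytes yields the corresponding M2 bytes: M2 = (C1 ⊕ C2) ⊕ M1.
01010000 XOR 01100110 = 00110110
00011100 XOR 01101100 = 01110000
10001101 XOR 01100001 = 11101100
10101111 XOR 01100111 = 11001000
11010101 XOR 01111011 = 10101110
11110111 XOR 00100000 = 11010111
10011110 XOR 01110100 = 11101010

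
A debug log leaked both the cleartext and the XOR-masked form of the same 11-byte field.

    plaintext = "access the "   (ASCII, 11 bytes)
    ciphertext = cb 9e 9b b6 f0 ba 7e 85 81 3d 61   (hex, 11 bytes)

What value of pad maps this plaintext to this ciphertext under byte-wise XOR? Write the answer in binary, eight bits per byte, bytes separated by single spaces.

Since ciphertext = plaintext ⊕ pad, XORing both sides with plaintext gives pad = plaintext ⊕ ciphertext.
61 ⊕ cb = aa
63 ⊕ 9e = fd
63 ⊕ 9b = f8
65 ⊕ b6 = d3
73 ⊕ f0 = 83
73 ⊕ ba = c9
20 ⊕ 7e = 5e
74 ⊕ 85 = f1
68 ⊕ 81 = e9
65 ⊕ 3d = 58
20 ⊕ 61 = 41

10101010 11111101 11111000 11010011 10000011 11001001 01011110 11110001 11101001 01011000 01000001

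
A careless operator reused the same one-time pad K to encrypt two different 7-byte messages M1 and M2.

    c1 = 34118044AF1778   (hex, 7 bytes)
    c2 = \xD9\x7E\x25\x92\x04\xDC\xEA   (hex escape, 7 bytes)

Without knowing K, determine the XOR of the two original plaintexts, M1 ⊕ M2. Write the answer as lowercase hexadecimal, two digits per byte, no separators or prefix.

ed6fa5d6abcb92

c1 ⊕ c2 = (M1 ⊕ K) ⊕ (M2 ⊕ K) = M1 ⊕ M2 — the shared key cancels under XOR.
 52 XOR 217 = 237
 17 XOR 126 = 111
128 XOR  37 = 165
 68 XOR 146 = 214
175 XOR   4 = 171
 23 XOR 220 = 203
120 XOR 234 = 146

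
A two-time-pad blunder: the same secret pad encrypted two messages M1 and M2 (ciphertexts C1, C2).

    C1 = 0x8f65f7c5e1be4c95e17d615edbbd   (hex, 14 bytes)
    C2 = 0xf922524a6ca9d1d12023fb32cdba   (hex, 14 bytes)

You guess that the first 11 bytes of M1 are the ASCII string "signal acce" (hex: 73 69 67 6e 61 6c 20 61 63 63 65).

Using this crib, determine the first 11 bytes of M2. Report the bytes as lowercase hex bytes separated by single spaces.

05 2e c2 e1 ec 7b bd 25 a2 3d ff

First, C1 ⊕ C2 = (M1 ⊕ K) ⊕ (M2 ⊕ K) = M1 ⊕ M2, so the key drops out. Then M2 = (M1 ⊕ M2) ⊕ M1 over the first 11 bytes.
byte 0: (8f xor f9) xor 73 = 76 xor 73 = 05
byte 1: (65 xor 22) xor 69 = 47 xor 69 = 2e
byte 2: (f7 xor 52) xor 67 = a5 xor 67 = c2
byte 3: (c5 xor 4a) xor 6e = 8f xor 6e = e1
byte 4: (e1 xor 6c) xor 61 = 8d xor 61 = ec
byte 5: (be xor a9) xor 6c = 17 xor 6c = 7b
byte 6: (4c xor d1) xor 20 = 9d xor 20 = bd
byte 7: (95 xor d1) xor 61 = 44 xor 61 = 25
byte 8: (e1 xor 20) xor 63 = c1 xor 63 = a2
byte 9: (7d xor 23) xor 63 = 5e xor 63 = 3d
byte 10: (61 xor fb) xor 65 = 9a xor 65 = ff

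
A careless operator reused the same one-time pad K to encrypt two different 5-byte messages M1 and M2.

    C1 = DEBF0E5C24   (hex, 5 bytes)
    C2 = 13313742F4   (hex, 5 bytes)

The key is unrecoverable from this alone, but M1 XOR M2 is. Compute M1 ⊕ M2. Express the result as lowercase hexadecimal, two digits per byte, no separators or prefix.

C1 ⊕ C2 = (M1 ⊕ K) ⊕ (M2 ⊕ K) = M1 ⊕ M2 — the shared key cancels under XOR.
11011110 xor 00010011 = 11001101
10111111 xor 00110001 = 10001110
00001110 xor 00110111 = 00111001
01011100 xor 01000010 = 00011110
00100100 xor 11110100 = 11010000

cd8e391ed0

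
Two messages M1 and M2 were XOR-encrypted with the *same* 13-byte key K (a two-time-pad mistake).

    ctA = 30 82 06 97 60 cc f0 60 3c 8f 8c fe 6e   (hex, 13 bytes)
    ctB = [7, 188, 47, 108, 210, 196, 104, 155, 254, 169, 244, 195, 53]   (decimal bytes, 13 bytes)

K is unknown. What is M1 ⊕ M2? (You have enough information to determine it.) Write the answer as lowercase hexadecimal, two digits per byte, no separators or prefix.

ctA ⊕ ctB = (M1 ⊕ K) ⊕ (M2 ⊕ K) = M1 ⊕ M2 — the shared key cancels under XOR.
byte 0:  48 ^   7 =  55
byte 1: 130 ^ 188 =  62
byte 2:   6 ^  47 =  41
byte 3: 151 ^ 108 = 251
byte 4:  96 ^ 210 = 178
byte 5: 204 ^ 196 =   8
byte 6: 240 ^ 104 = 152
byte 7:  96 ^ 155 = 251
byte 8:  60 ^ 254 = 194
byte 9: 143 ^ 169 =  38
byte 10: 140 ^ 244 = 120
byte 11: 254 ^ 195 =  61
byte 12: 110 ^  53 =  91

373e29fbb20898fbc226783d5b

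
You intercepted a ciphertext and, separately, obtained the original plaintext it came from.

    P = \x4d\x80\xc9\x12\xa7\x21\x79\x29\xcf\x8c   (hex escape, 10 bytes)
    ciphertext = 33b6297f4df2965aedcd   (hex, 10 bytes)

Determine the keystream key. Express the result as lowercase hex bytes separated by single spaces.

7e 36 e0 6d ea d3 ef 73 22 41

Since ciphertext = P ⊕ key, XORing both sides with P gives key = P ⊕ ciphertext.
4d ^ 33 = 7e
80 ^ b6 = 36
c9 ^ 29 = e0
12 ^ 7f = 6d
a7 ^ 4d = ea
21 ^ f2 = d3
79 ^ 96 = ef
29 ^ 5a = 73
cf ^ ed = 22
8c ^ cd = 41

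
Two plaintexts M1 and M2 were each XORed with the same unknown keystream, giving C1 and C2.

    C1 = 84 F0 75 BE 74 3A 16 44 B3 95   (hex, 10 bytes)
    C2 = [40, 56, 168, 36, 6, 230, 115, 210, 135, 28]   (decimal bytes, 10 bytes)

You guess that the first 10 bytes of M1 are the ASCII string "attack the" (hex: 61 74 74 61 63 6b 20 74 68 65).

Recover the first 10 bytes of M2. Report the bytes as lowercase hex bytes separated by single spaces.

First, C1 ⊕ C2 = (M1 ⊕ K) ⊕ (M2 ⊕ K) = M1 ⊕ M2, so the key drops out. Then M2 = (M1 ⊕ M2) ⊕ M1 over the first 10 bytes.
byte 0: (84 XOR 28) XOR 61 = ac XOR 61 = cd
byte 1: (f0 XOR 38) XOR 74 = c8 XOR 74 = bc
byte 2: (75 XOR a8) XOR 74 = dd XOR 74 = a9
byte 3: (be XOR 24) XOR 61 = 9a XOR 61 = fb
byte 4: (74 XOR 06) XOR 63 = 72 XOR 63 = 11
byte 5: (3a XOR e6) XOR 6b = dc XOR 6b = b7
byte 6: (16 XOR 73) XOR 20 = 65 XOR 20 = 45
byte 7: (44 XOR d2) XOR 74 = 96 XOR 74 = e2
byte 8: (b3 XOR 87) XOR 68 = 34 XOR 68 = 5c
byte 9: (95 XOR 1c) XOR 65 = 89 XOR 65 = ec

cd bc a9 fb 11 b7 45 e2 5c ec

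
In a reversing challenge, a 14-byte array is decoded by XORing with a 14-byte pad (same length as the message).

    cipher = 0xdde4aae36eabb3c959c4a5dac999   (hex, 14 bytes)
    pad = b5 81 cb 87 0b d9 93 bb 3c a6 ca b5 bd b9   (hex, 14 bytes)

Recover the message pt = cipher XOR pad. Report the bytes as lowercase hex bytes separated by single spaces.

68 65 61 64 65 72 20 72 65 62 6f 6f 74 20

byte 0: 11011101 xor 10110101 = 01101000
byte 1: 11100100 xor 10000001 = 01100101
byte 2: 10101010 xor 11001011 = 01100001
byte 3: 11100011 xor 10000111 = 01100100
byte 4: 01101110 xor 00001011 = 01100101
byte 5: 10101011 xor 11011001 = 01110010
byte 6: 10110011 xor 10010011 = 00100000
byte 7: 11001001 xor 10111011 = 01110010
byte 8: 01011001 xor 00111100 = 01100101
byte 9: 11000100 xor 10100110 = 01100010
byte 10: 10100101 xor 11001010 = 01101111
byte 11: 11011010 xor 10110101 = 01101111
byte 12: 11001001 xor 10111101 = 01110100
byte 13: 10011001 xor 10111001 = 00100000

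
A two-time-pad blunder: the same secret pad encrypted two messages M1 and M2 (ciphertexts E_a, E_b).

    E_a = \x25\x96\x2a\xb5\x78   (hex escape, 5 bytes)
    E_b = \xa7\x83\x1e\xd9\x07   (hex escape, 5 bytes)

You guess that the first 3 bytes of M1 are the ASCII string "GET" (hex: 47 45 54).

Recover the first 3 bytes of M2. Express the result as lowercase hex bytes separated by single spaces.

First, E_a ⊕ E_b = (M1 ⊕ K) ⊕ (M2 ⊕ K) = M1 ⊕ M2, so the key drops out. Then M2 = (M1 ⊕ M2) ⊕ M1 over the first 3 bytes.
byte 0: (25 XOR a7) XOR 47 = 82 XOR 47 = c5
byte 1: (96 XOR 83) XOR 45 = 15 XOR 45 = 50
byte 2: (2a XOR 1e) XOR 54 = 34 XOR 54 = 60

c5 50 60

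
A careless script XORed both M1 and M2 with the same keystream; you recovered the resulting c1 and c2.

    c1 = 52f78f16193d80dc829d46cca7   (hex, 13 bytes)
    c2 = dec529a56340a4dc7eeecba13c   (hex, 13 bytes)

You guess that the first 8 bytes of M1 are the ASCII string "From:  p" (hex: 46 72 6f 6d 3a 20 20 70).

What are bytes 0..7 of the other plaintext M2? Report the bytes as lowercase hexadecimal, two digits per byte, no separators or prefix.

ca40c9de405d0470

First, c1 ⊕ c2 = (M1 ⊕ K) ⊕ (M2 ⊕ K) = M1 ⊕ M2, so the key drops out. Then M2 = (M1 ⊕ M2) ⊕ M1 over the first 8 bytes.
byte 0: (52 ^ de) ^ 46 = 8c ^ 46 = ca
byte 1: (f7 ^ c5) ^ 72 = 32 ^ 72 = 40
byte 2: (8f ^ 29) ^ 6f = a6 ^ 6f = c9
byte 3: (16 ^ a5) ^ 6d = b3 ^ 6d = de
byte 4: (19 ^ 63) ^ 3a = 7a ^ 3a = 40
byte 5: (3d ^ 40) ^ 20 = 7d ^ 20 = 5d
byte 6: (80 ^ a4) ^ 20 = 24 ^ 20 = 04
byte 7: (dc ^ dc) ^ 70 = 00 ^ 70 = 70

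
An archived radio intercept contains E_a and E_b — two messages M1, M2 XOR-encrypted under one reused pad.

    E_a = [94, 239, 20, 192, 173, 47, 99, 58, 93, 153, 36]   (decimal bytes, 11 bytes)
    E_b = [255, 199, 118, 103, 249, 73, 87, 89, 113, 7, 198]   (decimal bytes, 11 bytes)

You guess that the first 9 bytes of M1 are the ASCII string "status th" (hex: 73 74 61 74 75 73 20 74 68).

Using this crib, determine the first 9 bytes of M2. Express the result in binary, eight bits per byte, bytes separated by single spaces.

First, E_a ⊕ E_b = (M1 ⊕ K) ⊕ (M2 ⊕ K) = M1 ⊕ M2, so the key drops out. Then M2 = (M1 ⊕ M2) ⊕ M1 over the first 9 bytes.
byte 0: (5e xor ff) xor 73 = a1 xor 73 = d2
byte 1: (ef xor c7) xor 74 = 28 xor 74 = 5c
byte 2: (14 xor 76) xor 61 = 62 xor 61 = 03
byte 3: (c0 xor 67) xor 74 = a7 xor 74 = d3
byte 4: (ad xor f9) xor 75 = 54 xor 75 = 21
byte 5: (2f xor 49) xor 73 = 66 xor 73 = 15
byte 6: (63 xor 57) xor 20 = 34 xor 20 = 14
byte 7: (3a xor 59) xor 74 = 63 xor 74 = 17
byte 8: (5d xor 71) xor 68 = 2c xor 68 = 44

11010010 01011100 00000011 11010011 00100001 00010101 00010100 00010111 01000100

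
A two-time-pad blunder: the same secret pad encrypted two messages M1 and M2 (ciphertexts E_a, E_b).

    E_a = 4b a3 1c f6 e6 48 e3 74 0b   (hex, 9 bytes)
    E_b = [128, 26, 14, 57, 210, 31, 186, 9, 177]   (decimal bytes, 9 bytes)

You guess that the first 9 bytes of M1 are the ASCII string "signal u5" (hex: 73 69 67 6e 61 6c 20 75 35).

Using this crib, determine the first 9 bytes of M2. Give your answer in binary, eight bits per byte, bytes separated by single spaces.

10111000 11010000 01110101 10100001 01010101 00111011 01111001 00001000 10001111

First, E_a ⊕ E_b = (M1 ⊕ K) ⊕ (M2 ⊕ K) = M1 ⊕ M2, so the key drops out. Then M2 = (M1 ⊕ M2) ⊕ M1 over the first 9 bytes.
byte 0: (4b ⊕ 80) ⊕ 73 = cb ⊕ 73 = b8
byte 1: (a3 ⊕ 1a) ⊕ 69 = b9 ⊕ 69 = d0
byte 2: (1c ⊕ 0e) ⊕ 67 = 12 ⊕ 67 = 75
byte 3: (f6 ⊕ 39) ⊕ 6e = cf ⊕ 6e = a1
byte 4: (e6 ⊕ d2) ⊕ 61 = 34 ⊕ 61 = 55
byte 5: (48 ⊕ 1f) ⊕ 6c = 57 ⊕ 6c = 3b
byte 6: (e3 ⊕ ba) ⊕ 20 = 59 ⊕ 20 = 79
byte 7: (74 ⊕ 09) ⊕ 75 = 7d ⊕ 75 = 08
byte 8: (0b ⊕ b1) ⊕ 35 = ba ⊕ 35 = 8f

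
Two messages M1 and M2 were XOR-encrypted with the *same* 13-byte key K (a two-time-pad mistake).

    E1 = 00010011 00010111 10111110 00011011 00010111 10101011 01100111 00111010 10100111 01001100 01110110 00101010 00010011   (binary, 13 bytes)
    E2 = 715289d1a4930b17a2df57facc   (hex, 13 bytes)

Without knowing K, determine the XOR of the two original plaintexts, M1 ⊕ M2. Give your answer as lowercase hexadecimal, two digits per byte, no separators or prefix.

624537cab3386c2d059321d0df

E1 ⊕ E2 = (M1 ⊕ K) ⊕ (M2 ⊕ K) = M1 ⊕ M2 — the shared key cancels under XOR.
13 ^ 71 = 62
17 ^ 52 = 45
be ^ 89 = 37
1b ^ d1 = ca
17 ^ a4 = b3
ab ^ 93 = 38
67 ^ 0b = 6c
3a ^ 17 = 2d
a7 ^ a2 = 05
4c ^ df = 93
76 ^ 57 = 21
2a ^ fa = d0
13 ^ cc = df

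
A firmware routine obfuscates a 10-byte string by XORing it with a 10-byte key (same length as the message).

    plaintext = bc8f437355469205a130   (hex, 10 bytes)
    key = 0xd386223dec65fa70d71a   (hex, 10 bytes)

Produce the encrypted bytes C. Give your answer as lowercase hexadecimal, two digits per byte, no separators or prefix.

6f09614eb9236875762a

XOR is its own inverse, so applying the key byte-wise gives the result directly.
byte 0: bc ⊕ d3 = 6f
byte 1: 8f ⊕ 86 = 09
byte 2: 43 ⊕ 22 = 61
byte 3: 73 ⊕ 3d = 4e
byte 4: 55 ⊕ ec = b9
byte 5: 46 ⊕ 65 = 23
byte 6: 92 ⊕ fa = 68
byte 7: 05 ⊕ 70 = 75
byte 8: a1 ⊕ d7 = 76
byte 9: 30 ⊕ 1a = 2a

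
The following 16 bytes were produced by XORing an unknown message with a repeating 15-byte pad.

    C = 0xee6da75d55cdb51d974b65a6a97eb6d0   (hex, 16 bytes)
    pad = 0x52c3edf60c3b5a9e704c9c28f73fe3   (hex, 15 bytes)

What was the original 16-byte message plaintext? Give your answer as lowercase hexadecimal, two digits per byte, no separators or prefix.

bcae4aab59f6ef83e707f98e5e415582

The 15-byte key repeats, so the effective keystream is 52 c3 ed f6 0c 3b 5a 9e 70 4c 9c 28 f7 3f e3 52.
byte 0: 11101110 xor 01010010 = 10111100
byte 1: 01101101 xor 11000011 = 10101110
byte 2: 10100111 xor 11101101 = 01001010
byte 3: 01011101 xor 11110110 = 10101011
byte 4: 01010101 xor 00001100 = 01011001
byte 5: 11001101 xor 00111011 = 11110110
byte 6: 10110101 xor 01011010 = 11101111
byte 7: 00011101 xor 10011110 = 10000011
byte 8: 10010111 xor 01110000 = 11100111
byte 9: 01001011 xor 01001100 = 00000111
byte 10: 01100101 xor 10011100 = 11111001
byte 11: 10100110 xor 00101000 = 10001110
byte 12: 10101001 xor 11110111 = 01011110
byte 13: 01111110 xor 00111111 = 01000001
byte 14: 10110110 xor 11100011 = 01010101
byte 15: 11010000 xor 01010010 = 10000010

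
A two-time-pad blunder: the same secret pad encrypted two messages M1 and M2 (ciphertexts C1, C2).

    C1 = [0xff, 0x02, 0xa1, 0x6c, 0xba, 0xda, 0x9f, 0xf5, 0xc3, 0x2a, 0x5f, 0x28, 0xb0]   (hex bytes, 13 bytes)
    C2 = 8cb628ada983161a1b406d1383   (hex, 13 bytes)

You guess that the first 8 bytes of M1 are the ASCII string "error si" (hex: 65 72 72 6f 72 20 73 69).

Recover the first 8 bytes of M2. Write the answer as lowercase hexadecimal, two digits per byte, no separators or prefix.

16c6fbae6179fa86

First, C1 ⊕ C2 = (M1 ⊕ K) ⊕ (M2 ⊕ K) = M1 ⊕ M2, so the key drops out. Then M2 = (M1 ⊕ M2) ⊕ M1 over the first 8 bytes.
byte 0: (ff xor 8c) xor 65 = 73 xor 65 = 16
byte 1: (02 xor b6) xor 72 = b4 xor 72 = c6
byte 2: (a1 xor 28) xor 72 = 89 xor 72 = fb
byte 3: (6c xor ad) xor 6f = c1 xor 6f = ae
byte 4: (ba xor a9) xor 72 = 13 xor 72 = 61
byte 5: (da xor 83) xor 20 = 59 xor 20 = 79
byte 6: (9f xor 16) xor 73 = 89 xor 73 = fa
byte 7: (f5 xor 1a) xor 69 = ef xor 69 = 86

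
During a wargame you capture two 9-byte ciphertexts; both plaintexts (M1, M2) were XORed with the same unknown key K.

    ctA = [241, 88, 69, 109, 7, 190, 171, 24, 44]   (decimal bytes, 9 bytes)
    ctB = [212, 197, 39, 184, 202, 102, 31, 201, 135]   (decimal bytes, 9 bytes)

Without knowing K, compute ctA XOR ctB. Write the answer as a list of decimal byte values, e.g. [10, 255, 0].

ctA ⊕ ctB = (M1 ⊕ K) ⊕ (M2 ⊕ K) = M1 ⊕ M2 — the shared key cancels under XOR.
byte 0: f1 XOR d4 = 25
byte 1: 58 XOR c5 = 9d
byte 2: 45 XOR 27 = 62
byte 3: 6d XOR b8 = d5
byte 4: 07 XOR ca = cd
byte 5: be XOR 66 = d8
byte 6: ab XOR 1f = b4
byte 7: 18 XOR c9 = d1
byte 8: 2c XOR 87 = ab

[37, 157, 98, 213, 205, 216, 180, 209, 171]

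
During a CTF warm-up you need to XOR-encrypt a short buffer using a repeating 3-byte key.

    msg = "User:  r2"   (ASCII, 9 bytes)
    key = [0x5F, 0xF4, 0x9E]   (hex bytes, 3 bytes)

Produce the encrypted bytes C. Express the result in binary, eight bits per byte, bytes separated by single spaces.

The 3-byte key repeats, so the effective keystream is 5f f4 9e 5f f4 9e 5f f4 9e.
byte 0: 55 ^ 5f = 0a
byte 1: 73 ^ f4 = 87
byte 2: 65 ^ 9e = fb
byte 3: 72 ^ 5f = 2d
byte 4: 3a ^ f4 = ce
byte 5: 20 ^ 9e = be
byte 6: 20 ^ 5f = 7f
byte 7: 72 ^ f4 = 86
byte 8: 32 ^ 9e = ac

00001010 10000111 11111011 00101101 11001110 10111110 01111111 10000110 10101100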